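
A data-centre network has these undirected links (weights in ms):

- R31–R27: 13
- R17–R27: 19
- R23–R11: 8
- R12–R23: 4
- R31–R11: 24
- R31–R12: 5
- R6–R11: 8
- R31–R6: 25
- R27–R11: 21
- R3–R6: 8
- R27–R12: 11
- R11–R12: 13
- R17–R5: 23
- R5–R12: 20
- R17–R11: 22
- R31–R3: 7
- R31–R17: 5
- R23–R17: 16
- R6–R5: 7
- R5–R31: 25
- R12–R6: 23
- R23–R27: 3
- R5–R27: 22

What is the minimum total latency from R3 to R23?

16 ms

Compare a few routes:
R3 - R6 - R11 - R23: 8+8+8 = 24
R3 - R31 - R27 - R23: 7+13+3 = 23
R3 - R31 - R12 - R27 - R23: 7+5+11+3 = 26
R3 - R31 - R12 - R23: 7+5+4 = 16
Cheapest is R3 - R31 - R12 - R23 at 16 ms.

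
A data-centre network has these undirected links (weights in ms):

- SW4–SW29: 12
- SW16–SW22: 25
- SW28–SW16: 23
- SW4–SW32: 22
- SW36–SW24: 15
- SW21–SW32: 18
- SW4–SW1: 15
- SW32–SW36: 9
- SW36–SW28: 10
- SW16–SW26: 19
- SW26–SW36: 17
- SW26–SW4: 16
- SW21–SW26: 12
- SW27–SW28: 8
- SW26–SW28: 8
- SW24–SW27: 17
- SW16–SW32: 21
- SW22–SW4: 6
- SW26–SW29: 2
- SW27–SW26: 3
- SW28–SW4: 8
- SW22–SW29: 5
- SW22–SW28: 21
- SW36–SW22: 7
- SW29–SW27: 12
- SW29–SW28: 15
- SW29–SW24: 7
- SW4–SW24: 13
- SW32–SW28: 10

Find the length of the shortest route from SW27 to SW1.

31 ms

Compare a few routes:
SW27–SW26–SW29–SW4–SW1: 3+2+12+15 = 32
SW27–SW28–SW4–SW1: 8+8+15 = 31
Cheapest is SW27–SW28–SW4–SW1 at 31 ms.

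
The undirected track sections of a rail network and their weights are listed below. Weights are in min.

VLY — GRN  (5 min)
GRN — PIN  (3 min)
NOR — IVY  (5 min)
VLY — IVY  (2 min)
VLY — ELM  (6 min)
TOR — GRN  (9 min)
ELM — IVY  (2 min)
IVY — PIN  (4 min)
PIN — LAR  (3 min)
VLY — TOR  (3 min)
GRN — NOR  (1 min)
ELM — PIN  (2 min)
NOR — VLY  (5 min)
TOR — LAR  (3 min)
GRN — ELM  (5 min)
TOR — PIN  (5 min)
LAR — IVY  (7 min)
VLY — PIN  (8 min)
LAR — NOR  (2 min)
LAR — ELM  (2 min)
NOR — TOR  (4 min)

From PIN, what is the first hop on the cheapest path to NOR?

GRN

Enumerating some paths:
PIN–GRN–NOR: 3+1 = 4
PIN–LAR–NOR: 3+2 = 5
The minimum is 4 min via PIN–GRN–NOR.
So from PIN the first move is to GRN.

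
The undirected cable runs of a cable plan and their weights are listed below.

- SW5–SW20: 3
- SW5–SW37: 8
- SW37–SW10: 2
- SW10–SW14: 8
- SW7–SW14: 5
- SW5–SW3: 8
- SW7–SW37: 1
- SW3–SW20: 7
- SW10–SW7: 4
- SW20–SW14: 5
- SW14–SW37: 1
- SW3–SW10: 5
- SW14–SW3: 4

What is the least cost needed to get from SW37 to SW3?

5

Enumerating some paths:
SW37 - SW10 - SW3: 2+5 = 7
SW37 - SW7 - SW14 - SW3: 1+5+4 = 10
SW37 - SW7 - SW10 - SW3: 1+4+5 = 10
SW37 - SW14 - SW3: 1+4 = 5
Cheapest is SW37 - SW14 - SW3 at 5.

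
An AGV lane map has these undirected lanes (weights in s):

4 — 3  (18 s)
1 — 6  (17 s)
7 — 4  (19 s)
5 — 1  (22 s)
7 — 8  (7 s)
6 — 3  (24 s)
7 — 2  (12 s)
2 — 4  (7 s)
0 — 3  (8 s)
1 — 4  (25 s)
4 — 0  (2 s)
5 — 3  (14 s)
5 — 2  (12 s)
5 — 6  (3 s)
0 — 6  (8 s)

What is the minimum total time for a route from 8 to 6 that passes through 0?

36 s

Best 8 to 0: 8–7–4–0 costing 28
Best 0 to 6: 0–6 costing 8
Total via 0: 28 + 8 = 36 s.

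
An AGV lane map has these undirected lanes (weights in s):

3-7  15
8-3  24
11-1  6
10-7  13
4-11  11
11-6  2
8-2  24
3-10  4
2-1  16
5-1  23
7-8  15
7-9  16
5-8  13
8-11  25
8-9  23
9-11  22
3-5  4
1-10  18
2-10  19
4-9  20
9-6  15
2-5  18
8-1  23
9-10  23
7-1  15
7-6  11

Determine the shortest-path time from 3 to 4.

Compare a few routes:
3–5–1–11–4: 4+23+6+11 = 44
3–10–9–4: 4+23+20 = 47
3–10–7–6–11–4: 4+13+11+2+11 = 41
3–10–1–11–4: 4+18+6+11 = 39
The minimum is 39 s via 3–10–1–11–4.

39 s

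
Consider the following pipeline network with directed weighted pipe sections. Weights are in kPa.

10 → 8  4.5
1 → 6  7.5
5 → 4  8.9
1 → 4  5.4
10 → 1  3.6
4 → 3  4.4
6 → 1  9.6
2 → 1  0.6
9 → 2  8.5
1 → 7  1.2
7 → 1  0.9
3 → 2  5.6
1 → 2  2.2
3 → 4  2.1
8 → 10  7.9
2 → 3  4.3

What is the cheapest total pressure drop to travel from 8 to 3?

18 kPa

Shortest distances from 8:
8: 0
10: 7.9  (via 8)
1: 11.5  (via 10)
7: 12.7  (via 1)
2: 13.7  (via 1)
4: 16.9  (via 1)
3: 18  (via 2)
Shortest route: 8 → 10 → 1 → 2 → 3 = 18 kPa.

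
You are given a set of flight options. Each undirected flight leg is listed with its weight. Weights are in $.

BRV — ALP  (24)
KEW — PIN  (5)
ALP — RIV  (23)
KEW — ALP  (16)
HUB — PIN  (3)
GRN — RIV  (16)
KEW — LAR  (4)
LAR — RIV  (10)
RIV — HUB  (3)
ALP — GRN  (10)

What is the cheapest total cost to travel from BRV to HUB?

$48

Running Dijkstra from BRV:
BRV: 0
ALP: 24  (via BRV)
GRN: 34  (via ALP)
KEW: 40  (via ALP)
LAR: 44  (via KEW)
PIN: 45  (via KEW)
RIV: 47  (via ALP)
HUB: 48  (via PIN)
Shortest route: BRV → ALP → KEW → PIN → HUB = $48.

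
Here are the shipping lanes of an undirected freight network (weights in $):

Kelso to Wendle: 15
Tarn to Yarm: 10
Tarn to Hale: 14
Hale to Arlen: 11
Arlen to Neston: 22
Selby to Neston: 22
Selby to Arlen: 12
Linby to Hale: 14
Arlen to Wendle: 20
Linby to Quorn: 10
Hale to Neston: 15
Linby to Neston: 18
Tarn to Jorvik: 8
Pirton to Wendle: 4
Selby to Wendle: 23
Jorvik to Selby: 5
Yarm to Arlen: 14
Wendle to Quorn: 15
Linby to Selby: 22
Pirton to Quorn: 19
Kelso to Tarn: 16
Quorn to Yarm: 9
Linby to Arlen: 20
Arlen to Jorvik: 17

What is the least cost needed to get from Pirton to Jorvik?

Settle nodes by increasing distance from Pirton:
Pirton: 0
Wendle: 4  (via Pirton)
Quorn: 19  (via Pirton)
Kelso: 19  (via Wendle)
Arlen: 24  (via Wendle)
Selby: 27  (via Wendle)
Yarm: 28  (via Quorn)
Linby: 29  (via Quorn)
Jorvik: 32  (via Selby)
Shortest route: Pirton → Wendle → Selby → Jorvik = $32.

$32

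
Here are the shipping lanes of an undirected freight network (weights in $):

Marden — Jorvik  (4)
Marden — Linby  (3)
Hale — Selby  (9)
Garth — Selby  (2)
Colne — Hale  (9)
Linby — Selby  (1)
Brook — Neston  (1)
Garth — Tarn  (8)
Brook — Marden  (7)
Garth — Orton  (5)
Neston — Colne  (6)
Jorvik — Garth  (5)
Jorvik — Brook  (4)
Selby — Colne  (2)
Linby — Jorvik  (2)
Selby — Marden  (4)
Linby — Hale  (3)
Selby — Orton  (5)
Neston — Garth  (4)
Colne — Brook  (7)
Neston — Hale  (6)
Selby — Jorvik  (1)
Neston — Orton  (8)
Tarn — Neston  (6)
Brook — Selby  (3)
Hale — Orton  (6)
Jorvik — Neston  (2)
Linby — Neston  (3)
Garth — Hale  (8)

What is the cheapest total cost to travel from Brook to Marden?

Settle nodes by increasing distance from Brook:
Brook: 0
Neston: 1  (via Brook)
Selby: 3  (via Brook)
Jorvik: 3  (via Neston)
Linby: 4  (via Neston)
Colne: 5  (via Selby)
Garth: 5  (via Neston)
Marden: 7  (via Brook)
Shortest route: Brook → Marden = $7.

$7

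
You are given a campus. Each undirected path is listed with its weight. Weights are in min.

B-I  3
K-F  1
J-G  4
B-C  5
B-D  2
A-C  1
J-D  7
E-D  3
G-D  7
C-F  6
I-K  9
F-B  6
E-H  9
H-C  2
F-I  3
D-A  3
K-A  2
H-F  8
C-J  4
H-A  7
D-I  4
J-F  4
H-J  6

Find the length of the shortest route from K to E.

Settle nodes by increasing distance from K:
K: 0
F: 1  (via K)
A: 2  (via K)
C: 3  (via A)
I: 4  (via F)
D: 5  (via A)
H: 5  (via C)
J: 5  (via F)
B: 7  (via F)
E: 8  (via D)
Shortest route: K → A → D → E = 8 min.

8 min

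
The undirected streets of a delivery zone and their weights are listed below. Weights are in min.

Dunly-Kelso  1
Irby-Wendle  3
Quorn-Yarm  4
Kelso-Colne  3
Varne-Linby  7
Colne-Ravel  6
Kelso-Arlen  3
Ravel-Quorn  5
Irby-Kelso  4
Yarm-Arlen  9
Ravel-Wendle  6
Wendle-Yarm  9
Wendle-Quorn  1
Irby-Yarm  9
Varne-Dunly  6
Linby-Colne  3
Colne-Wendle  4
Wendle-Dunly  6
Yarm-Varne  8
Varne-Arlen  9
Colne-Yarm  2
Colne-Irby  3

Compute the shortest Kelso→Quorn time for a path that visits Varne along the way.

19 min

Shortest Kelso→Varne: Kelso → Dunly → Varne = 7
Shortest Varne→Quorn: Varne → Yarm → Quorn = 12
Total via Varne: 7 + 12 = 19 min.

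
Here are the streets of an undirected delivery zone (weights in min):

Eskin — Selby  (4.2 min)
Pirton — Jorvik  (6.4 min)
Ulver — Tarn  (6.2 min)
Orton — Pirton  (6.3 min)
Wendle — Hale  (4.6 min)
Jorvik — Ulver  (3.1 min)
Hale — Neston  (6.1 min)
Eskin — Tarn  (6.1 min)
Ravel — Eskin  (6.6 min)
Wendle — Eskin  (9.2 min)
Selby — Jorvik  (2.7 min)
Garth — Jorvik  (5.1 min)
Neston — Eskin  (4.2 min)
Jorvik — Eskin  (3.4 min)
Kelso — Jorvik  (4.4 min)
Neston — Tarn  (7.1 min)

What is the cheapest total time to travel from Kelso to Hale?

18.1 min

Enumerating some paths:
Kelso → Jorvik → Eskin → Wendle → Hale: 4.4+3.4+9.2+4.6 = 21.6
Kelso → Jorvik → Selby → Eskin → Wendle → Hale: 4.4+2.7+4.2+9.2+4.6 = 25.1
Kelso → Jorvik → Eskin → Neston → Hale: 4.4+3.4+4.2+6.1 = 18.1
Kelso → Jorvik → Selby → Eskin → Neston → Hale: 4.4+2.7+4.2+4.2+6.1 = 21.6
The minimum is 18.1 min via Kelso → Jorvik → Eskin → Neston → Hale.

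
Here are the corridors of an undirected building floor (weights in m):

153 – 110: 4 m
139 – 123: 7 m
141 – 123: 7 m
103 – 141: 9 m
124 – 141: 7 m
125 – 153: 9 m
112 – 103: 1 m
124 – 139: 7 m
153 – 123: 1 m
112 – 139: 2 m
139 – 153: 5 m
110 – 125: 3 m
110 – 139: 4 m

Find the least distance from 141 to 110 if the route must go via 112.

Best 141 to 112: 141–103–112 costing 10
Best 112 to 110: 112–139–110 costing 6
Total via 112: 10 + 6 = 16 m.

16 m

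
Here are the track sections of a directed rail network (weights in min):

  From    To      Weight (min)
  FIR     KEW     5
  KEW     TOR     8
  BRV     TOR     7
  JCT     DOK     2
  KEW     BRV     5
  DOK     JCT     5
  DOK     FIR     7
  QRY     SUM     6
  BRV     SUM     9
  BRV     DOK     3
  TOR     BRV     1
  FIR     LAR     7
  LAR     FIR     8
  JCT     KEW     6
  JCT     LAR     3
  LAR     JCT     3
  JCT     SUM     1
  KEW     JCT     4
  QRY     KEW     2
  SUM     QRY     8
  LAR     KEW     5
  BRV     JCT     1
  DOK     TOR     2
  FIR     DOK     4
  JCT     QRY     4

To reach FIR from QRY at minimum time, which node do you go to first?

KEW

Enumerating some paths:
QRY–KEW–JCT–LAR–FIR: 2+4+3+8 = 17
QRY–KEW–BRV–JCT–DOK–FIR: 2+5+1+2+7 = 17
QRY–KEW–JCT–DOK–FIR: 2+4+2+7 = 15
Cheapest is QRY–KEW–JCT–DOK–FIR at 15 min.
So from QRY the first move is to KEW.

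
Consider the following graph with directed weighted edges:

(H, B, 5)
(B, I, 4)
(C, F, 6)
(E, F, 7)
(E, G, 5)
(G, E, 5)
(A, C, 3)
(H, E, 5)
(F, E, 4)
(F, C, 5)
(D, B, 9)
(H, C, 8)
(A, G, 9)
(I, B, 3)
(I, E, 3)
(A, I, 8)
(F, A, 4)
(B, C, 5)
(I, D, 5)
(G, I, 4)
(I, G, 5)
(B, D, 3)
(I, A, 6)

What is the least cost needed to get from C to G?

15

Shortest distances from C:
C: 0
F: 6  (via C)
A: 10  (via F)
E: 10  (via F)
G: 15  (via E)
Shortest route: C → F → E → G = 15.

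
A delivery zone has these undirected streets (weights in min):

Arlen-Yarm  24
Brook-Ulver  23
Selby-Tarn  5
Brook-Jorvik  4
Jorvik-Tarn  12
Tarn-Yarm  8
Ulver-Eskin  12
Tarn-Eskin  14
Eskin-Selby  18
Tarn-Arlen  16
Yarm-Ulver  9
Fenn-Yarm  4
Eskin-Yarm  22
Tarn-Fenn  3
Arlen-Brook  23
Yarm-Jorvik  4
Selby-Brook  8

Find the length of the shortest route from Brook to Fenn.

Shortest distances from Brook:
Brook: 0
Jorvik: 4  (via Brook)
Yarm: 8  (via Jorvik)
Selby: 8  (via Brook)
Fenn: 12  (via Yarm)
Shortest route: Brook–Jorvik–Yarm–Fenn = 12 min.

12 min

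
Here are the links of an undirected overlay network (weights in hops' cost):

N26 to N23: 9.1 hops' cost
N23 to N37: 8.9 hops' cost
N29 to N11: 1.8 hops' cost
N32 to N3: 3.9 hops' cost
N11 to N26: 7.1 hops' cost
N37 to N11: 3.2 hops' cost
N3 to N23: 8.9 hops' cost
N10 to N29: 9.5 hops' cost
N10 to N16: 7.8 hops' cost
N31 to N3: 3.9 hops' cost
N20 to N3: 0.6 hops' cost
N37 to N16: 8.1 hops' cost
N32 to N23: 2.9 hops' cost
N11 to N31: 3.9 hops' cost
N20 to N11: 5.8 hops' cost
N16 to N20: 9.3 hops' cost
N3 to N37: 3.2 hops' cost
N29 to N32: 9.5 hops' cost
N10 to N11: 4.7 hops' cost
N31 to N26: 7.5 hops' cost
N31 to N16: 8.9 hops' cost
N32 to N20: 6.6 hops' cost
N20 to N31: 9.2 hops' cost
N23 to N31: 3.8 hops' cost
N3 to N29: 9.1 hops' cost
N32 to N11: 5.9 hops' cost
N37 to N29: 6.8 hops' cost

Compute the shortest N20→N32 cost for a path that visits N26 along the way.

24 hops' cost

Best N20 to N26: N20 → N3 → N31 → N26 costing 12
Shortest N26→N32: N26 → N23 → N32 = 12
Total via N26: 12 + 12 = 24 hops' cost.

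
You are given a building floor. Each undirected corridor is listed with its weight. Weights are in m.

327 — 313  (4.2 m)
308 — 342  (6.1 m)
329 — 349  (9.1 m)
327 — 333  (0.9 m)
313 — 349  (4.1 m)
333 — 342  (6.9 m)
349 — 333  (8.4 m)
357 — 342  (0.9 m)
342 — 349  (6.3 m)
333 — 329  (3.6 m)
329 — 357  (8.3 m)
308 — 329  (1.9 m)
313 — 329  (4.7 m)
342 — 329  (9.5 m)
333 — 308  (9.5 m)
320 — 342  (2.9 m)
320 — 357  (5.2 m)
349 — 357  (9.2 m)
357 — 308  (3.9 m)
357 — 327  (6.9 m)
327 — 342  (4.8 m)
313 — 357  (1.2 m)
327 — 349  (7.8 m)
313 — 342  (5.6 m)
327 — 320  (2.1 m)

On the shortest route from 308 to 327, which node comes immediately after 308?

329

Enumerating some paths:
308 - 357 - 313 - 327: 3.9+1.2+4.2 = 9.3
308 - 329 - 333 - 327: 1.9+3.6+0.9 = 6.4
308 - 357 - 342 - 327: 3.9+0.9+4.8 = 9.6
308 - 357 - 342 - 320 - 327: 3.9+0.9+2.9+2.1 = 9.8
Cheapest is 308 - 329 - 333 - 327 at 6.4 m.
So from 308 the first move is to 329.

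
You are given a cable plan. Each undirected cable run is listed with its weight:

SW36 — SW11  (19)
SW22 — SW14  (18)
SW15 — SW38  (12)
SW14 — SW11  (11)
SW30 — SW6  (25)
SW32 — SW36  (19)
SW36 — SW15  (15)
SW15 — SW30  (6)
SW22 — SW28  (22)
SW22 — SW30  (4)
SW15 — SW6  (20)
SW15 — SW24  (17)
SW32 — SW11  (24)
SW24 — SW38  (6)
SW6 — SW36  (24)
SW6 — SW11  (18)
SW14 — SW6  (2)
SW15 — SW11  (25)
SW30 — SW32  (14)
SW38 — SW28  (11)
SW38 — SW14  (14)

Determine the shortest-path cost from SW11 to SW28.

Compare a few routes:
SW11 → SW6 → SW14 → SW38 → SW28: 18+2+14+11 = 45
SW11 → SW14 → SW38 → SW28: 11+14+11 = 36
Cheapest is SW11 → SW14 → SW38 → SW28 at 36.

36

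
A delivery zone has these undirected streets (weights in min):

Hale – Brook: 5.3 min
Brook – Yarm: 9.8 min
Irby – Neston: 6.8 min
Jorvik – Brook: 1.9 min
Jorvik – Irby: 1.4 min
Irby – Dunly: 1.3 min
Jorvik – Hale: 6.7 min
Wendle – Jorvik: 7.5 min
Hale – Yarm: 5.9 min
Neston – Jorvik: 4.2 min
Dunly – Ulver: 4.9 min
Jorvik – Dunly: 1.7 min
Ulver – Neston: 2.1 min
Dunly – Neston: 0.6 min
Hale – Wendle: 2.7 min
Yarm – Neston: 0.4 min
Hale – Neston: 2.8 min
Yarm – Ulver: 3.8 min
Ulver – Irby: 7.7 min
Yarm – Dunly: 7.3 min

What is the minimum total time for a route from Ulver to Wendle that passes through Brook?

Best Ulver to Brook: Ulver → Neston → Dunly → Jorvik → Brook costing 6.3
Shortest Brook→Wendle: Brook → Hale → Wendle = 8
Total via Brook: 6.3 + 8 = 14.3 min.

14.3 min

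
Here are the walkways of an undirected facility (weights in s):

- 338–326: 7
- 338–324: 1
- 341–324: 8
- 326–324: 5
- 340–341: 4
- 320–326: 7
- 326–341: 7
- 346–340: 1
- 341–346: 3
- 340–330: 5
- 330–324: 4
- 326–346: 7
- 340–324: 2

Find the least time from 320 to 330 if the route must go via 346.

20 s

Best 320 to 346: 320 → 326 → 346 costing 14
Shortest 346→330: 346 → 340 → 330 = 6
Total via 346: 14 + 6 = 20 s.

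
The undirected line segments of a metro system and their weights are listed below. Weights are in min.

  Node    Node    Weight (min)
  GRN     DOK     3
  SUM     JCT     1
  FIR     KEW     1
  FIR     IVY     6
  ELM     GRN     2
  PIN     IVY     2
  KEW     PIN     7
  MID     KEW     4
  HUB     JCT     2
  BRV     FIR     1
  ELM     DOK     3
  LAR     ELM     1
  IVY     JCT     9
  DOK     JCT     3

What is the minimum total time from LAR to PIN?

Compare a few routes:
LAR → ELM → DOK → JCT → IVY → FIR → KEW → PIN: 1+3+3+9+6+1+7 = 30
LAR → ELM → GRN → DOK → JCT → IVY → PIN: 1+2+3+3+9+2 = 20
LAR → ELM → GRN → DOK → JCT → IVY → FIR → KEW → PIN: 1+2+3+3+9+6+1+7 = 32
LAR → ELM → DOK → JCT → IVY → PIN: 1+3+3+9+2 = 18
The minimum is 18 min via LAR → ELM → DOK → JCT → IVY → PIN.

18 min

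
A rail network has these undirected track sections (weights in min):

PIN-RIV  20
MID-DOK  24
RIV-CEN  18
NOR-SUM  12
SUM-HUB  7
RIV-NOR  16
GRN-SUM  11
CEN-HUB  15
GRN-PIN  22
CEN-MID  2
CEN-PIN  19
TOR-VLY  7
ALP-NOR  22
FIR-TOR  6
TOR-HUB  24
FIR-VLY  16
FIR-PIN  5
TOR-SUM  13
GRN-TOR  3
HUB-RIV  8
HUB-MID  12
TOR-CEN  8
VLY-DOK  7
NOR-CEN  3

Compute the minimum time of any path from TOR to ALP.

Settle nodes by increasing distance from TOR:
TOR: 0
GRN: 3  (via TOR)
FIR: 6  (via TOR)
VLY: 7  (via TOR)
CEN: 8  (via TOR)
MID: 10  (via CEN)
NOR: 11  (via CEN)
PIN: 11  (via FIR)
SUM: 13  (via TOR)
DOK: 14  (via VLY)
HUB: 20  (via SUM)
RIV: 26  (via CEN)
ALP: 33  (via NOR)
Shortest route: TOR → CEN → NOR → ALP = 33 min.

33 min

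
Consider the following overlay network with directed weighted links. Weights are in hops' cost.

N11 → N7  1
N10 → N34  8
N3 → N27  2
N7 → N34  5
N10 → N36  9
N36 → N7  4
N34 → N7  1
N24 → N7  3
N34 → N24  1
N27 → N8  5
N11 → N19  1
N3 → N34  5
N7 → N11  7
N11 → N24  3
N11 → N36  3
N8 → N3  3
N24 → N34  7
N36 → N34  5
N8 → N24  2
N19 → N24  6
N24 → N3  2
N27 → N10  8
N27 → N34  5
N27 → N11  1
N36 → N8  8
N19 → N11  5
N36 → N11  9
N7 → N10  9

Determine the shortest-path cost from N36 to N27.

10 hops' cost

Settle nodes by increasing distance from N36:
N36: 0
N7: 4  (via N36)
N34: 5  (via N36)
N24: 6  (via N34)
N3: 8  (via N24)
N8: 8  (via N36)
N11: 9  (via N36)
N19: 10  (via N11)
N27: 10  (via N3)
Shortest route: N36 → N34 → N24 → N3 → N27 = 10 hops' cost.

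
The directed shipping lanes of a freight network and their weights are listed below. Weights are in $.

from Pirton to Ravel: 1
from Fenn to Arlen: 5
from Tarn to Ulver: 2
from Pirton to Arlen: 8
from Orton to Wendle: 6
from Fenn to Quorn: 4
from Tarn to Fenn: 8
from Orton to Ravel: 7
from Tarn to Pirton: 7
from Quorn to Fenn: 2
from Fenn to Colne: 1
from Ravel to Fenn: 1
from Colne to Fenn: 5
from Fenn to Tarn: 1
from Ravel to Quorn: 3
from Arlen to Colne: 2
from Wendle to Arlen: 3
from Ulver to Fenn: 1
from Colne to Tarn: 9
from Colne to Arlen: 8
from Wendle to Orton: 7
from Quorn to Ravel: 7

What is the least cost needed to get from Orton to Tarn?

$9

Compare a few routes:
Orton → Ravel → Fenn → Colne → Tarn: 7+1+1+9 = 18
Orton → Wendle → Arlen → Colne → Fenn → Tarn: 6+3+2+5+1 = 17
Orton → Ravel → Fenn → Tarn: 7+1+1 = 9
Orton → Ravel → Quorn → Fenn → Tarn: 7+3+2+1 = 13
Cheapest is Orton → Ravel → Fenn → Tarn at $9.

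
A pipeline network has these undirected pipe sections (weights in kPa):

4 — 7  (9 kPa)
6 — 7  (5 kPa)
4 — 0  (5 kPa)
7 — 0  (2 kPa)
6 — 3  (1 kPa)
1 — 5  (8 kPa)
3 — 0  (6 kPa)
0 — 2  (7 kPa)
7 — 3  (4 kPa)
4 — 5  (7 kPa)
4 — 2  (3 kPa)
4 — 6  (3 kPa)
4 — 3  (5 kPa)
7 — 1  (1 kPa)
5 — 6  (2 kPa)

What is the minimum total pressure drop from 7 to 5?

Compare a few routes:
7 → 1 → 5: 1+8 = 9
7 → 6 → 5: 5+2 = 7
7 → 0 → 3 → 6 → 5: 2+6+1+2 = 11
Cheapest is 7 → 6 → 5 at 7 kPa.

7 kPa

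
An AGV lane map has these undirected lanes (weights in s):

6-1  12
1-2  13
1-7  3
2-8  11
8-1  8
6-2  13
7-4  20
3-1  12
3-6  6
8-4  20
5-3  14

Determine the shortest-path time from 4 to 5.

Candidate routes:
4 - 7 - 1 - 3 - 5: 20+3+12+14 = 49
4 - 7 - 1 - 6 - 3 - 5: 20+3+12+6+14 = 55
4 - 8 - 1 - 3 - 5: 20+8+12+14 = 54
The minimum is 49 s via 4 - 7 - 1 - 3 - 5.

49 s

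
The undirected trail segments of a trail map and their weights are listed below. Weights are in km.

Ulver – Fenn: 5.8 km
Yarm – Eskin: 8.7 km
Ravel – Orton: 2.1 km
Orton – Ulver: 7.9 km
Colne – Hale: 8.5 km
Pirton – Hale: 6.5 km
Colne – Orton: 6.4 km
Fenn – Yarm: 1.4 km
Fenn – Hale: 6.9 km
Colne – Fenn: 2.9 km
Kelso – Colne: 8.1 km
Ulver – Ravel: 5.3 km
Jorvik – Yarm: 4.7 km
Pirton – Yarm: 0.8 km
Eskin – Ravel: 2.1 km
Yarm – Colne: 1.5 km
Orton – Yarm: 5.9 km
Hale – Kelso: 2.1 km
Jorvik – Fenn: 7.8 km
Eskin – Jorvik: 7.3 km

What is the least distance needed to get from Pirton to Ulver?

8 km

Enumerating some paths:
Pirton - Yarm - Fenn - Ulver: 0.8+1.4+5.8 = 8
Pirton - Yarm - Colne - Fenn - Ulver: 0.8+1.5+2.9+5.8 = 11
The minimum is 8 km via Pirton - Yarm - Fenn - Ulver.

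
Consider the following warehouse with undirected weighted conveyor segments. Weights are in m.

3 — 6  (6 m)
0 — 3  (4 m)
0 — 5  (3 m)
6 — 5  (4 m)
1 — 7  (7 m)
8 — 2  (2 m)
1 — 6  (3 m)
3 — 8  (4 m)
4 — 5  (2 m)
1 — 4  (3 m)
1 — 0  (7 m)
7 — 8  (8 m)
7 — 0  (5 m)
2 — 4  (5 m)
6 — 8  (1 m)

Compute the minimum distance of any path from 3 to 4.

9 m

Compare a few routes:
3–8–2–4: 4+2+5 = 11
3–0–5–4: 4+3+2 = 9
Cheapest is 3–0–5–4 at 9 m.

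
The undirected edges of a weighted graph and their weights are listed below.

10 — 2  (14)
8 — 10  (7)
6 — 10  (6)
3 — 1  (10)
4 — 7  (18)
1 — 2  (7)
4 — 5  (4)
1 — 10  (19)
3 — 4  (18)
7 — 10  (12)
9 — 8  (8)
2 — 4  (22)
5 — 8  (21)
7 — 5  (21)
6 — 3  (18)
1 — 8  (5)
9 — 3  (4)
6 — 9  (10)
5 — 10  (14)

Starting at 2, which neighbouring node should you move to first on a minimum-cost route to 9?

1

Compare a few routes:
2 → 1 → 8 → 9: 7+5+8 = 20
2 → 1 → 3 → 9: 7+10+4 = 21
The minimum is 20 via 2 → 1 → 8 → 9.
So from 2 the first move is to 1.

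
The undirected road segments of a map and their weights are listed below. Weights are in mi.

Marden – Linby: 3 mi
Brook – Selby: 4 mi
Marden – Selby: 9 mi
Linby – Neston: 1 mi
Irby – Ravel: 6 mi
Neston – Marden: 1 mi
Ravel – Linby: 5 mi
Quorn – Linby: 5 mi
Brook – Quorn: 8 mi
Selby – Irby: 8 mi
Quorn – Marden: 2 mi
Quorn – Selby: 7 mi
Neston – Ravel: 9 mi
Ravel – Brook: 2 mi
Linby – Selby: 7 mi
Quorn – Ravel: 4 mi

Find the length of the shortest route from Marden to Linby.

2 mi

Compare a few routes:
Marden - Linby: 3 = 3
Marden - Neston - Linby: 1+1 = 2
Cheapest is Marden - Neston - Linby at 2 mi.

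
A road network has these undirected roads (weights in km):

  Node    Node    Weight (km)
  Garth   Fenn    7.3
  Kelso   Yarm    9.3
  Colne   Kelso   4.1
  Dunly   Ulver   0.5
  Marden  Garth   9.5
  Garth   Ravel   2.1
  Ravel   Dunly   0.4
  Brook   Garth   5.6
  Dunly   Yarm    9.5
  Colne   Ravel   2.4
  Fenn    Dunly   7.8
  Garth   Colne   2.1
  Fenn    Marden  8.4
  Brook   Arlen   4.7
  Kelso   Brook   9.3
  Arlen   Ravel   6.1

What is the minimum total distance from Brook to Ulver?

Settle nodes by increasing distance from Brook:
Brook: 0
Arlen: 4.7  (via Brook)
Garth: 5.6  (via Brook)
Colne: 7.7  (via Garth)
Ravel: 7.7  (via Garth)
Dunly: 8.1  (via Ravel)
Ulver: 8.6  (via Dunly)
Shortest route: Brook → Garth → Ravel → Dunly → Ulver = 8.6 km.

8.6 km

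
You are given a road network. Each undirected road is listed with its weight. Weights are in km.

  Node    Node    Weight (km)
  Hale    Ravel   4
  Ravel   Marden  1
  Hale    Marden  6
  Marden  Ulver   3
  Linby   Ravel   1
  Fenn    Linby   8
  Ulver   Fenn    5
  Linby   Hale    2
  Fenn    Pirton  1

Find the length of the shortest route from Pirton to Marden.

9 km

Candidate routes:
Pirton - Fenn - Ulver - Marden: 1+5+3 = 9
Pirton - Fenn - Linby - Ravel - Marden: 1+8+1+1 = 11
Pirton - Fenn - Linby - Hale - Ravel - Marden: 1+8+2+4+1 = 16
Cheapest is Pirton - Fenn - Ulver - Marden at 9 km.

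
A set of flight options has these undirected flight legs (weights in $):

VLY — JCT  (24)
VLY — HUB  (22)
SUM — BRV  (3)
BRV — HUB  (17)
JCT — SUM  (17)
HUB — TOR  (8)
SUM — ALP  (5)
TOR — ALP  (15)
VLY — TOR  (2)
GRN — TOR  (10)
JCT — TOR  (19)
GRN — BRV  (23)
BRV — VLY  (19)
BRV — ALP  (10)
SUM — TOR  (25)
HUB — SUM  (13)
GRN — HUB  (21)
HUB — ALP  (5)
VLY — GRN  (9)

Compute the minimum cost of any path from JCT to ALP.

Running Dijkstra from JCT:
JCT: 0
SUM: 17  (via JCT)
TOR: 19  (via JCT)
BRV: 20  (via SUM)
VLY: 21  (via TOR)
ALP: 22  (via SUM)
Shortest route: JCT → SUM → ALP = $22.

$22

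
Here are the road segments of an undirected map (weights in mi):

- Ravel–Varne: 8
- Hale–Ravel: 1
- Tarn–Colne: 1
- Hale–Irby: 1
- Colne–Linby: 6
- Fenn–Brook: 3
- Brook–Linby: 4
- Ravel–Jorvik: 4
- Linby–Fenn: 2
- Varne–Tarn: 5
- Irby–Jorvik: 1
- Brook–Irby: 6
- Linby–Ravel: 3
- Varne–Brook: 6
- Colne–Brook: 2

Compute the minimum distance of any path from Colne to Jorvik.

9 mi

Compare a few routes:
Colne–Brook–Irby–Jorvik: 2+6+1 = 9
Colne–Brook–Fenn–Linby–Ravel–Hale–Irby–Jorvik: 2+3+2+3+1+1+1 = 13
Colne–Linby–Ravel–Hale–Irby–Jorvik: 6+3+1+1+1 = 12
Colne–Brook–Linby–Ravel–Hale–Irby–Jorvik: 2+4+3+1+1+1 = 12
The minimum is 9 mi via Colne–Brook–Irby–Jorvik.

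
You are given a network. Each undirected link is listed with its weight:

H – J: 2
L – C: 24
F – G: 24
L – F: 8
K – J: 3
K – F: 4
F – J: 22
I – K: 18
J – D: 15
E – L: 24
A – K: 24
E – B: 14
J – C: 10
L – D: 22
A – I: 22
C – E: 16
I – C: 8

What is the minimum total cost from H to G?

33

Running Dijkstra from H:
H: 0
J: 2  (via H)
K: 5  (via J)
F: 9  (via K)
C: 12  (via J)
D: 17  (via J)
L: 17  (via F)
I: 20  (via C)
E: 28  (via C)
A: 29  (via K)
G: 33  (via F)
Shortest route: H–J–K–F–G = 33.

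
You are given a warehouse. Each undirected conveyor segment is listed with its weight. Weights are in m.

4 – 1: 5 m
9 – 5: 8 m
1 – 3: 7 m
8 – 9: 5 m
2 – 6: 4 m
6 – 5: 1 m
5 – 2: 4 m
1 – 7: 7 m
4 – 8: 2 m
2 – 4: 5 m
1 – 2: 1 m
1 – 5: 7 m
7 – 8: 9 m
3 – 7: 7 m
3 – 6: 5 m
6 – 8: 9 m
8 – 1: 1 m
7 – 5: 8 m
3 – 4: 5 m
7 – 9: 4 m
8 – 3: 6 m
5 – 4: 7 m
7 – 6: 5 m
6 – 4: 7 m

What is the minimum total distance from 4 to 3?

5 m

Shortest distances from 4:
4: 0
8: 2  (via 4)
1: 3  (via 8)
2: 4  (via 1)
3: 5  (via 4)
Shortest route: 4 → 3 = 5 m.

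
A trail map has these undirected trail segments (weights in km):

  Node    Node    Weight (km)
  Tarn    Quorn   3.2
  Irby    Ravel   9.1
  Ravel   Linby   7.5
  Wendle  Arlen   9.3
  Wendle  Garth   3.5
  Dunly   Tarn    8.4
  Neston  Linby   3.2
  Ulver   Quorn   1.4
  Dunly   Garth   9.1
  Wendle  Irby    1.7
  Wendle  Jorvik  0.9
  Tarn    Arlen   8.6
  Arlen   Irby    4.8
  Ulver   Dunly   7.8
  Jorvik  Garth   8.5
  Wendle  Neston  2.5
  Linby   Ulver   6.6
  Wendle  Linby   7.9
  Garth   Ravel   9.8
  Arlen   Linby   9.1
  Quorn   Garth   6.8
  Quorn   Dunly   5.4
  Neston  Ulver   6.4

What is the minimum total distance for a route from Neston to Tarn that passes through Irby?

17.6 km

Best Neston to Irby: Neston–Wendle–Irby costing 4.2
Best Irby to Tarn: Irby–Arlen–Tarn costing 13.4
Total via Irby: 4.2 + 13.4 = 17.6 km.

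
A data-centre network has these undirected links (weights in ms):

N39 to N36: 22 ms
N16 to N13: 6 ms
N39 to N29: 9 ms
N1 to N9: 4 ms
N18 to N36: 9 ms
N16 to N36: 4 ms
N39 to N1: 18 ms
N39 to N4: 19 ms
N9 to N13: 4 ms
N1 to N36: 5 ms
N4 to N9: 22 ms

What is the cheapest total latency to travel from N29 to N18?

Candidate routes:
N29 - N39 - N1 - N36 - N18: 9+18+5+9 = 41
N29 - N39 - N36 - N18: 9+22+9 = 40
Cheapest is N29 - N39 - N36 - N18 at 40 ms.

40 ms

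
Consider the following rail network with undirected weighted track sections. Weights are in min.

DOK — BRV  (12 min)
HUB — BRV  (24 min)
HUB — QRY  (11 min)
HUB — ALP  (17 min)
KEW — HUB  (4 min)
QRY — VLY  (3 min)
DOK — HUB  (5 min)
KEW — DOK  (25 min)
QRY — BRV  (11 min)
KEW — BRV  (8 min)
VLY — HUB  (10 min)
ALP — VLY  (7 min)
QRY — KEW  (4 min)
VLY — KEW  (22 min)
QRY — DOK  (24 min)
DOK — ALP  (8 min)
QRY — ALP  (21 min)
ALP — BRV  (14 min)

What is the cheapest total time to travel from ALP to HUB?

Enumerating some paths:
ALP → HUB: 17 = 17
ALP → DOK → HUB: 8+5 = 13
ALP → VLY → HUB: 7+10 = 17
ALP → VLY → QRY → KEW → HUB: 7+3+4+4 = 18
The minimum is 13 min via ALP → DOK → HUB.

13 min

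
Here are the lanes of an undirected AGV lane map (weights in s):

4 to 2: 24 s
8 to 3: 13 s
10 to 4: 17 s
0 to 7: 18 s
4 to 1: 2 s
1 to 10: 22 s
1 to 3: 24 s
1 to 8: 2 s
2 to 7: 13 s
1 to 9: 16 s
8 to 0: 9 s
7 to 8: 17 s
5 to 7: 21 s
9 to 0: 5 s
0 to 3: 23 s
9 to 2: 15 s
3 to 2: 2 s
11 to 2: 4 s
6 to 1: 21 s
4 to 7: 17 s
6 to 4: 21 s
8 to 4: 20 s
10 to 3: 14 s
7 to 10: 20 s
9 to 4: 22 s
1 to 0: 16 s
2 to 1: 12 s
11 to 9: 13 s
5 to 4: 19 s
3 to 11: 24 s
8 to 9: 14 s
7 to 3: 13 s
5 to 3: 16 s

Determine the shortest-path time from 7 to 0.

18 s

Shortest distances from 7:
7: 0
2: 13  (via 7)
3: 13  (via 7)
4: 17  (via 7)
8: 17  (via 7)
11: 17  (via 2)
0: 18  (via 7)
Shortest route: 7–0 = 18 s.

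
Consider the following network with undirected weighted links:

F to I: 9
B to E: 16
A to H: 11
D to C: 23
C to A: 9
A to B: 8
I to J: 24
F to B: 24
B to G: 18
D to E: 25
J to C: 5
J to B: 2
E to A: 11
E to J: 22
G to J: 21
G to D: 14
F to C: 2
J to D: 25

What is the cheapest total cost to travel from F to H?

Enumerating some paths:
F - C - J - B - A - H: 2+5+2+8+11 = 28
F - C - J - B - E - A - H: 2+5+2+16+11+11 = 47
F - B - A - H: 24+8+11 = 43
F - C - A - H: 2+9+11 = 22
The minimum is 22 via F - C - A - H.

22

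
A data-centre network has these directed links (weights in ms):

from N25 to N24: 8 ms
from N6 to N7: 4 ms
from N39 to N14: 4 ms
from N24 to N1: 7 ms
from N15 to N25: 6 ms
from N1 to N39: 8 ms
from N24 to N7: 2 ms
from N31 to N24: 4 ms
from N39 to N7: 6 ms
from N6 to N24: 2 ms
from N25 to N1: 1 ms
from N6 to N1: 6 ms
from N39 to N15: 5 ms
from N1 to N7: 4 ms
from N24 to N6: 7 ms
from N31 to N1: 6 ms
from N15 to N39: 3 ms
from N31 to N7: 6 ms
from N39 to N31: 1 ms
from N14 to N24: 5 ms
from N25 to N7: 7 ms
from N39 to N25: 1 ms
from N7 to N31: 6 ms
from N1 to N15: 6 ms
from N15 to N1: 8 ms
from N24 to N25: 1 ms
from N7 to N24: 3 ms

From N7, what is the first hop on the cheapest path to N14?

N24

Candidate routes:
N7 - N24 - N25 - N1 - N39 - N14: 3+1+1+8+4 = 17
N7 - N24 - N1 - N15 - N39 - N14: 3+7+6+3+4 = 23
N7 - N24 - N1 - N39 - N14: 3+7+8+4 = 22
N7 - N24 - N25 - N1 - N15 - N39 - N14: 3+1+1+6+3+4 = 18
The minimum is 17 ms via N7 - N24 - N25 - N1 - N39 - N14.
So from N7 the first move is to N24.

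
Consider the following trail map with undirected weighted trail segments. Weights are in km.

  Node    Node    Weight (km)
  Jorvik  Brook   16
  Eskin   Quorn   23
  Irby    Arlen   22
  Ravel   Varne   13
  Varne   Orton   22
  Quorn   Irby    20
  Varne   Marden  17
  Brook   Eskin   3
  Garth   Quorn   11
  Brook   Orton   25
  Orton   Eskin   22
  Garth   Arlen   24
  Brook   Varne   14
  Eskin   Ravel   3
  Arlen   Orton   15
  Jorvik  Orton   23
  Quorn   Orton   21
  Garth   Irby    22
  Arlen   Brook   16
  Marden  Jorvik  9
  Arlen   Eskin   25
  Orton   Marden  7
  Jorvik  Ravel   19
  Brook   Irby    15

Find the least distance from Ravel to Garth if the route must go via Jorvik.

67 km

Shortest Ravel→Jorvik: Ravel–Jorvik = 19
Shortest Jorvik→Garth: Jorvik–Marden–Orton–Quorn–Garth = 48
Total via Jorvik: 19 + 48 = 67 km.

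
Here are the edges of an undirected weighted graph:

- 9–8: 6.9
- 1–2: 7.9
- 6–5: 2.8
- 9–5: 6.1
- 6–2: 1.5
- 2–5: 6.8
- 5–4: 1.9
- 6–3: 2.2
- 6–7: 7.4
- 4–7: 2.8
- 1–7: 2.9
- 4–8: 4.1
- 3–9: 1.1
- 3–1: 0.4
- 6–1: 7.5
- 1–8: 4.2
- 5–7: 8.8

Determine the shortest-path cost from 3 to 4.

6.1

Shortest distances from 3:
3: 0
1: 0.4  (via 3)
9: 1.1  (via 3)
6: 2.2  (via 3)
7: 3.3  (via 1)
2: 3.7  (via 6)
8: 4.6  (via 1)
5: 5  (via 6)
4: 6.1  (via 7)
Shortest route: 3–1–7–4 = 6.1.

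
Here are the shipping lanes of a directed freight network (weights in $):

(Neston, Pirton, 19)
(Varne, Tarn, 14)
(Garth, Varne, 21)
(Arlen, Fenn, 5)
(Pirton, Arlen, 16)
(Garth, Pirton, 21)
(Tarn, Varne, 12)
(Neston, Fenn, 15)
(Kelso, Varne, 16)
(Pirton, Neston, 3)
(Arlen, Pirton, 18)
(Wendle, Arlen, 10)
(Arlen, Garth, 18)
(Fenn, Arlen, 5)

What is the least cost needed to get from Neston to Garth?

$38

Compare a few routes:
Neston → Pirton → Arlen → Garth: 19+16+18 = 53
Neston → Fenn → Arlen → Garth: 15+5+18 = 38
The minimum is $38 via Neston → Fenn → Arlen → Garth.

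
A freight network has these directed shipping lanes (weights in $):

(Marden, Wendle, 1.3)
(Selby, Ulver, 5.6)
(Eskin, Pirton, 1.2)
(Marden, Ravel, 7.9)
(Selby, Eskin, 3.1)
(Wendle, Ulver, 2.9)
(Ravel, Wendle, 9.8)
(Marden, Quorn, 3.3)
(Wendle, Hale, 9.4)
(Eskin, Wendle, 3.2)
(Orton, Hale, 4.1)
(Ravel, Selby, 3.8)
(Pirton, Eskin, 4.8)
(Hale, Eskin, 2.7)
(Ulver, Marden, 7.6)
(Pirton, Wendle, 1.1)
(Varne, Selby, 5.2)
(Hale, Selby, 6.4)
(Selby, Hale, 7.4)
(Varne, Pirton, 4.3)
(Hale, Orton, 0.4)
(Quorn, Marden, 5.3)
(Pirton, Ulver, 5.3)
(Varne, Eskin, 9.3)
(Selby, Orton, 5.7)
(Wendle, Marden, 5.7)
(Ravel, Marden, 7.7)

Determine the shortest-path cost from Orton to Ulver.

$12

Shortest distances from Orton:
Orton: 0
Hale: 4.1  (via Orton)
Eskin: 6.8  (via Hale)
Pirton: 8  (via Eskin)
Wendle: 9.1  (via Pirton)
Selby: 10.5  (via Hale)
Ulver: 12  (via Wendle)
Shortest route: Orton → Hale → Eskin → Pirton → Wendle → Ulver = $12.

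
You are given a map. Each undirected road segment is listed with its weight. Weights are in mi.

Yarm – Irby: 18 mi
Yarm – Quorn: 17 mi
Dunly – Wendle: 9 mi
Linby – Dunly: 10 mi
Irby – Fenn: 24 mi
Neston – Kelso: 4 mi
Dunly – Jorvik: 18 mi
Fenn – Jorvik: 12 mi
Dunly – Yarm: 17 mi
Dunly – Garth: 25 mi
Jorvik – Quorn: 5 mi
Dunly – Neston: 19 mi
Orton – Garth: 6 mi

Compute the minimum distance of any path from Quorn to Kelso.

46 mi

Enumerating some paths:
Quorn - Yarm - Dunly - Neston - Kelso: 17+17+19+4 = 57
Quorn - Jorvik - Dunly - Neston - Kelso: 5+18+19+4 = 46
Cheapest is Quorn - Jorvik - Dunly - Neston - Kelso at 46 mi.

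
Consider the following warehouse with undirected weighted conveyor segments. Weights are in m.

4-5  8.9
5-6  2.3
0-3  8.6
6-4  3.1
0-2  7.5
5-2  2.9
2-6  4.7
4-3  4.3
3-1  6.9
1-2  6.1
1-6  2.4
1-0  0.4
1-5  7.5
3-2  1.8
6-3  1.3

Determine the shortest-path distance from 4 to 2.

Candidate routes:
4 - 3 - 2: 4.3+1.8 = 6.1
4 - 6 - 3 - 2: 3.1+1.3+1.8 = 6.2
4 - 6 - 2: 3.1+4.7 = 7.8
Cheapest is 4 - 3 - 2 at 6.1 m.

6.1 m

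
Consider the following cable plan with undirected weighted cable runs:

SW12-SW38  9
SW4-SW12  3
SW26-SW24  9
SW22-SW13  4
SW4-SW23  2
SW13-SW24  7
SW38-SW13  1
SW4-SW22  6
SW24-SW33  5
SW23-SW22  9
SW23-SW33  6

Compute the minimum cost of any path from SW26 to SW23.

20

Shortest distances from SW26:
SW26: 0
SW24: 9  (via SW26)
SW33: 14  (via SW24)
SW13: 16  (via SW24)
SW38: 17  (via SW13)
SW23: 20  (via SW33)
Shortest route: SW26–SW24–SW33–SW23 = 20.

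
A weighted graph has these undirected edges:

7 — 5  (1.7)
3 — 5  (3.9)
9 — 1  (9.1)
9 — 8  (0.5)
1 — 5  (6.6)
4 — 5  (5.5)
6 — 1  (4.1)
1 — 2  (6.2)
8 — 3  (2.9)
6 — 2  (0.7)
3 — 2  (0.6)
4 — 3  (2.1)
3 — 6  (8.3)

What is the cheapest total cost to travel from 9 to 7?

9

Shortest distances from 9:
9: 0
8: 0.5  (via 9)
3: 3.4  (via 8)
2: 4  (via 3)
6: 4.7  (via 2)
4: 5.5  (via 3)
5: 7.3  (via 3)
1: 8.8  (via 6)
7: 9  (via 5)
Shortest route: 9–8–3–5–7 = 9.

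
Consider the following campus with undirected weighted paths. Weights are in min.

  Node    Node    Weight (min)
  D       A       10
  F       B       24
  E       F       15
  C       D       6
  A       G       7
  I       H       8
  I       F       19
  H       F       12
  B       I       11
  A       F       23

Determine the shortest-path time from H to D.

Compare a few routes:
H - I - B - F - A - D: 8+11+24+23+10 = 76
H - F - A - D: 12+23+10 = 45
H - I - F - A - D: 8+19+23+10 = 60
The minimum is 45 min via H - F - A - D.

45 min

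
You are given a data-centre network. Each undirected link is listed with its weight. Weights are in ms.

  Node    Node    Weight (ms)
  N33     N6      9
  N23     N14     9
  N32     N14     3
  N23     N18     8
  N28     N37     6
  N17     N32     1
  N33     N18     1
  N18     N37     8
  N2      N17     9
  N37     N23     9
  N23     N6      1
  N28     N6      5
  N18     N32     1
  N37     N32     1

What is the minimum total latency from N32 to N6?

Enumerating some paths:
N32–N18–N23–N6: 1+8+1 = 10
N32–N37–N23–N6: 1+9+1 = 11
The minimum is 10 ms via N32–N18–N23–N6.

10 ms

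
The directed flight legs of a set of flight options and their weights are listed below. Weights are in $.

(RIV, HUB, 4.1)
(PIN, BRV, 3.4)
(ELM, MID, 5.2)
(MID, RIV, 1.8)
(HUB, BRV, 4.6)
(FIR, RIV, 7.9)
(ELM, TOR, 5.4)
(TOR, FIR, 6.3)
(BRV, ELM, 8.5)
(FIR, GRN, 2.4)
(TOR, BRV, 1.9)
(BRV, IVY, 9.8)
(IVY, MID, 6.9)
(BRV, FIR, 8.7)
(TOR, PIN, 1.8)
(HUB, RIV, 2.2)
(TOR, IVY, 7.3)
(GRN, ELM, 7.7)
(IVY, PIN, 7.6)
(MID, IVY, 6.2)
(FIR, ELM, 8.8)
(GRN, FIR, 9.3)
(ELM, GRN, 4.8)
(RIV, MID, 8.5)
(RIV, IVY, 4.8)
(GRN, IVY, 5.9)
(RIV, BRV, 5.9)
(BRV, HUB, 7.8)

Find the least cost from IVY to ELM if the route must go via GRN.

Best IVY to GRN: IVY → PIN → BRV → FIR → GRN costing 22.1
Shortest GRN→ELM: GRN → ELM = 7.7
Total via GRN: 22.1 + 7.7 = $29.8.

$29.8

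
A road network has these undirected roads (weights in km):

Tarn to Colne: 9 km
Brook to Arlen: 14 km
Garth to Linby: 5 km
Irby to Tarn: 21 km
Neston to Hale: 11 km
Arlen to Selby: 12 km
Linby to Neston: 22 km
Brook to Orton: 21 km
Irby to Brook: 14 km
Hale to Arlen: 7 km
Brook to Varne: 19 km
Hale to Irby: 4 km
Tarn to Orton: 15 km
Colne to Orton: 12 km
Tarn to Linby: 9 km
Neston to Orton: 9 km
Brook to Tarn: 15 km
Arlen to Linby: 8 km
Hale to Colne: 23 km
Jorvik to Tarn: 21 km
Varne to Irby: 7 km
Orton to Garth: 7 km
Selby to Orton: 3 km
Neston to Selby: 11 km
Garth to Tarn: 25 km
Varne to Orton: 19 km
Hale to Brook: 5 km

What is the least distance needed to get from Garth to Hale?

20 km

Shortest distances from Garth:
Garth: 0
Linby: 5  (via Garth)
Orton: 7  (via Garth)
Selby: 10  (via Orton)
Arlen: 13  (via Linby)
Tarn: 14  (via Linby)
Neston: 16  (via Orton)
Colne: 19  (via Orton)
Hale: 20  (via Arlen)
Shortest route: Garth → Linby → Arlen → Hale = 20 km.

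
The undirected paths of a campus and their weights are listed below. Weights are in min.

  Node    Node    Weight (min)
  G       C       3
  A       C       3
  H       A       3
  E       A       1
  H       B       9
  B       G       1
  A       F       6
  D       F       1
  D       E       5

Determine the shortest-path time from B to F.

13 min

Compare a few routes:
B–G–C–A–E–D–F: 1+3+3+1+5+1 = 14
B–G–C–A–F: 1+3+3+6 = 13
The minimum is 13 min via B–G–C–A–F.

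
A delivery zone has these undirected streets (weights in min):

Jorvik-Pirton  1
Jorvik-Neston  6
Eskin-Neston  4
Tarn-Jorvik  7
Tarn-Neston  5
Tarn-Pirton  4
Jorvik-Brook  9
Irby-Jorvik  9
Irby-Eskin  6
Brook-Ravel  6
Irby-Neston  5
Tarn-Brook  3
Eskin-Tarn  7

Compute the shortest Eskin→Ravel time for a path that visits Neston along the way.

Shortest Eskin→Neston: Eskin–Neston = 4
Shortest Neston→Ravel: Neston–Tarn–Brook–Ravel = 14
Total via Neston: 4 + 14 = 18 min.

18 min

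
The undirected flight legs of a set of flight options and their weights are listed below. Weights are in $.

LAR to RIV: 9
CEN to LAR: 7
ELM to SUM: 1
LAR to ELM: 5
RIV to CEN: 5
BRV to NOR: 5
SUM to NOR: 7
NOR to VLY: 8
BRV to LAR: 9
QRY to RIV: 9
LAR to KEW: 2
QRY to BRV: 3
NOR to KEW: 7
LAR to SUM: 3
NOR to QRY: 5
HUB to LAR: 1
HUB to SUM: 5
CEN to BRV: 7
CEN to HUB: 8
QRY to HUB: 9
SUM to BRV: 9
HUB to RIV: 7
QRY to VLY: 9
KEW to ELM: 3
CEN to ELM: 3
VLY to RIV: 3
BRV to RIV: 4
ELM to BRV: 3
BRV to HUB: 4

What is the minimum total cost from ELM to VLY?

Running Dijkstra from ELM:
ELM: 0
SUM: 1  (via ELM)
BRV: 3  (via ELM)
KEW: 3  (via ELM)
CEN: 3  (via ELM)
LAR: 4  (via SUM)
HUB: 5  (via LAR)
QRY: 6  (via BRV)
RIV: 7  (via BRV)
NOR: 8  (via SUM)
VLY: 10  (via RIV)
Shortest route: ELM–BRV–RIV–VLY = $10.

$10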